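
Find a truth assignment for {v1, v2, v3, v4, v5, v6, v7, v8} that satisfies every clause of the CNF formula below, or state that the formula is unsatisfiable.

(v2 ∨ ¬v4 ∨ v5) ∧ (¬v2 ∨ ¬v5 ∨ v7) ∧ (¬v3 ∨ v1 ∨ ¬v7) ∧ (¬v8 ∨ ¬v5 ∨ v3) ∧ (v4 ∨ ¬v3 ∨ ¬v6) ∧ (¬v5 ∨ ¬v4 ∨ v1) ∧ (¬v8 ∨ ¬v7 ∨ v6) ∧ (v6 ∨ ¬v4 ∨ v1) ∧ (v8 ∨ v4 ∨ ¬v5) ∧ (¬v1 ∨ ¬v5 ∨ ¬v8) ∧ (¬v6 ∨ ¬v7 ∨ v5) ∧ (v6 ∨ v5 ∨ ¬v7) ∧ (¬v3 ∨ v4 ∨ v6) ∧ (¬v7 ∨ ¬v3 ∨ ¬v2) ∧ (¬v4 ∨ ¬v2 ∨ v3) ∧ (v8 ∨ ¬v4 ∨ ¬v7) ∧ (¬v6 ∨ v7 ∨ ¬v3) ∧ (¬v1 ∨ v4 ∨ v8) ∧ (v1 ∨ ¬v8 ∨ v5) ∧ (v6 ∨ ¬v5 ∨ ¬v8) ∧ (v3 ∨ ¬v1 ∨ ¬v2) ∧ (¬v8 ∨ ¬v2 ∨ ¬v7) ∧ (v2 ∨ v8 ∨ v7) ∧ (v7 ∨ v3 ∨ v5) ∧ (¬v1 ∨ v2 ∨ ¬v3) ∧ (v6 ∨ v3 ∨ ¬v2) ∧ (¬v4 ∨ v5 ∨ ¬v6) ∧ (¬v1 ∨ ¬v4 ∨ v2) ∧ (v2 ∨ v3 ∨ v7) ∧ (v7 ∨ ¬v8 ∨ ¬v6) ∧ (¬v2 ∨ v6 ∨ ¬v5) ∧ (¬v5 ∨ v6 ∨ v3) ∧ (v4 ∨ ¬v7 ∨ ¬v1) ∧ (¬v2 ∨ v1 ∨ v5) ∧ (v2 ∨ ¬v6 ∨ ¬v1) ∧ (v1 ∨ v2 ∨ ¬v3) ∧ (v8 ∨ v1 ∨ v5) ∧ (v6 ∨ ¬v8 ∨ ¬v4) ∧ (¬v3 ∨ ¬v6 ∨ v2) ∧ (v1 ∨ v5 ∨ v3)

v1 ↦ True,  v2 ↦ True,  v3 ↦ True,  v4 ↦ True,  v5 ↦ False,  v6 ↦ False,  v7 ↦ False,  v8 ↦ False

Branch on v2: set v2 = True.
Branch on v5: set v5 = False.
(v1) alone gives v1 = True.
(v3) alone gives v3 = True.
(¬v7) alone gives v7 = False.
(¬v6) alone gives v6 = False.
(v4) alone gives v4 = True.
(¬v8) alone gives v8 = False.
All clauses are satisfied.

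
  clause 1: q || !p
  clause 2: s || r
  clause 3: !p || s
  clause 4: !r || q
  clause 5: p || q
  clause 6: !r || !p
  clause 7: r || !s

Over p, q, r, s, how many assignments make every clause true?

There are 2^4 = 16 truth assignments over (p, q, r, s).
Check each against the 7 clauses (columns in the order p, q, r, s):
  F F F F  ✗ fails (s || r)
  F F F T  ✗ fails (p || q)
  F F T F  ✗ fails (!r || q)
  F F T T  ✗ fails (!r || q)
  F T F F  ✗ fails (s || r)
  F T F T  ✗ fails (r || !s)
  F T T F  ✓ satisfies all
  F T T T  ✓ satisfies all
  T F F F  ✗ fails (q || !p)
  T F F T  ✗ fails (q || !p)
  T F T F  ✗ fails (q || !p)
  T F T T  ✗ fails (q || !p)
  T T F F  ✗ fails (s || r)
  T T F T  ✗ fails (r || !s)
  T T T F  ✗ fails (!p || s)
  T T T T  ✗ fails (!r || !p)
2 of the 16 rows are models.

2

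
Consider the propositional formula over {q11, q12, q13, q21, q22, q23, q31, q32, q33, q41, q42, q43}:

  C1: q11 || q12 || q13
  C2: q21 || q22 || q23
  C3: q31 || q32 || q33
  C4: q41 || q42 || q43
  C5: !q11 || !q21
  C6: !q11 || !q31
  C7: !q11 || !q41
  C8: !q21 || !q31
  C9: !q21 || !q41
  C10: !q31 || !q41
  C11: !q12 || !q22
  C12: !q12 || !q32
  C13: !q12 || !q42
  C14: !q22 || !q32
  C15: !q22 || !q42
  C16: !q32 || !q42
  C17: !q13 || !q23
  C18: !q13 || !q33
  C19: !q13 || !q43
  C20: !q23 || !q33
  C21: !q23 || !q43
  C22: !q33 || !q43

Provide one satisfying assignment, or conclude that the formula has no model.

Case q11 = false:
Case q12 = true:
From the singleton clause (!q22), q22 = false.
From the singleton clause (!q32), q32 = false.
From the singleton clause (!q42), q42 = false.
Case q21 = true:
From the singleton clause (!q31), q31 = false.
From the singleton clause (q33), q33 = true.
From the singleton clause (!q41), q41 = false.
From the singleton clause (q43), q43 = true.
But (!q43) is also a unit clause — contradiction.
That branch fails; take q21 = false instead.
From the singleton clause (q23), q23 = true.
From the singleton clause (!q13), q13 = false.
From the singleton clause (!q33), q33 = false.
From the singleton clause (q31), q31 = true.
From the singleton clause (!q41), q41 = false.
From the singleton clause (q43), q43 = true.
But (!q43) is also a unit clause — contradiction.
Either choice for q21 ends in contradiction.
That branch fails; take q12 = false instead.
From the singleton clause (q13), q13 = true.
From the singleton clause (!q23), q23 = false.
From the singleton clause (!q33), q33 = false.
From the singleton clause (!q43), q43 = false.
Case q21 = true:
From the singleton clause (!q31), q31 = false.
From the singleton clause (q32), q32 = true.
From the singleton clause (!q41), q41 = false.
From the singleton clause (q42), q42 = true.
But (!q42) is also a unit clause — contradiction.
That branch fails; take q21 = false instead.
From the singleton clause (q22), q22 = true.
From the singleton clause (!q32), q32 = false.
From the singleton clause (q31), q31 = true.
From the singleton clause (!q41), q41 = false.
From the singleton clause (q42), q42 = true.
But (!q42) is also a unit clause — contradiction.
Either choice for q21 ends in contradiction.
Either choice for q12 ends in contradiction.
That branch fails; take q11 = true instead.
From the singleton clause (!q21), q21 = false.
From the singleton clause (!q31), q31 = false.
From the singleton clause (!q41), q41 = false.
Case q22 = true:
From the singleton clause (!q12), q12 = false.
From the singleton clause (!q32), q32 = false.
From the singleton clause (q33), q33 = true.
From the singleton clause (!q42), q42 = false.
From the singleton clause (q43), q43 = true.
But (!q43) is also a unit clause — contradiction.
That branch fails; take q22 = false instead.
From the singleton clause (q23), q23 = true.
From the singleton clause (!q13), q13 = false.
From the singleton clause (!q33), q33 = false.
From the singleton clause (q32), q32 = true.
From the singleton clause (!q12), q12 = false.
From the singleton clause (!q42), q42 = false.
From the singleton clause (q43), q43 = true.
But (!q43) is also a unit clause — contradiction.
Either choice for q22 ends in contradiction.
Either choice for q11 ends in contradiction.

UNSATISFIABLE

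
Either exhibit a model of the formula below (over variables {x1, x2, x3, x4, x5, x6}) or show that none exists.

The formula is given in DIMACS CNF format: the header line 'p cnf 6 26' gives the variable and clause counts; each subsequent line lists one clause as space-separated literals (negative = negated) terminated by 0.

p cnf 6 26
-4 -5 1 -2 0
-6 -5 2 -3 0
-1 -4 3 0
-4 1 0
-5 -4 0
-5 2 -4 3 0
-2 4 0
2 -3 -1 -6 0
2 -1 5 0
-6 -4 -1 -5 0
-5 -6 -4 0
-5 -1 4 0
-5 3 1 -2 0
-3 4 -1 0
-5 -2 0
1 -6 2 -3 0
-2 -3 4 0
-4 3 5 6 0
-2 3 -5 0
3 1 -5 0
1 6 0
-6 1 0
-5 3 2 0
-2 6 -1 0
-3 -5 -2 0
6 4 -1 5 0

x1=True, x2=True, x3=True, x4=True, x5=False, x6=True

Branch on x4: set x4 = True.
From the singleton clause (x1), x1 = True.
From the singleton clause (x3), x3 = True.
From the singleton clause (¬x5), x5 = False.
From the singleton clause (x2), x2 = True.
From the singleton clause (x6), x6 = True.
All clauses are satisfied.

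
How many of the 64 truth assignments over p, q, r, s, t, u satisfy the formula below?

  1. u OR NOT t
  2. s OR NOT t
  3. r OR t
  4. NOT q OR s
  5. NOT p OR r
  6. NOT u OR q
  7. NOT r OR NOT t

9

There are 2^6 = 64 truth assignments over (p, q, r, s, t, u).
Split on r. With r = true, the clauses containing r are satisfied and NOT r drops from the rest; 8 of the 2^5 = 32 assignments to the other variables satisfy what remains.
With r = false, by the same count on the reduced clause set, 1 assignment works.
(One model: p=F, q=F, r=T, s=F, t=F, u=F.)
Total: 8 + 1 = 9.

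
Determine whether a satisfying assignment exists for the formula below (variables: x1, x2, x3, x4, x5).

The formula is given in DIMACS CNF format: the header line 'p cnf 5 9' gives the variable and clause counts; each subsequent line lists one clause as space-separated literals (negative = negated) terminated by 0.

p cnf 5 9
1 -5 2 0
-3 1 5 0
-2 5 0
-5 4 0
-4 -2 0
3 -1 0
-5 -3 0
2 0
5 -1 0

The clause (x2) is unit, so x2 = True.
The clause (x5) is unit, so x5 = True.
The clause (x4) is unit, so x4 = True.
That conflicts with the unit clause (¬x4).
No assignment satisfies every clause.

No, unsatisfiable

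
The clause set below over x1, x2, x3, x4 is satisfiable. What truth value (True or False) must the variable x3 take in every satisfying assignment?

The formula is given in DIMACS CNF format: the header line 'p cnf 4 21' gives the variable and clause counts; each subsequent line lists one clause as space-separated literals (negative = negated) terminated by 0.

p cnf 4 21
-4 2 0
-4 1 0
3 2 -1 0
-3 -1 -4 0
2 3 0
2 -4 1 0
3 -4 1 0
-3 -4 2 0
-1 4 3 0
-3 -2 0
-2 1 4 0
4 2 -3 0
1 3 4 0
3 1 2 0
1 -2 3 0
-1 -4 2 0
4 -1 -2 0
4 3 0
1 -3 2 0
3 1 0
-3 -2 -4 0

Suppose x3 = True.
(¬x2) alone gives x2 = False.
(¬x4) alone gives x4 = False.
Now (x4) is unsatisfied and unit — conflict.
So every satisfying assignment has x3 = False.

False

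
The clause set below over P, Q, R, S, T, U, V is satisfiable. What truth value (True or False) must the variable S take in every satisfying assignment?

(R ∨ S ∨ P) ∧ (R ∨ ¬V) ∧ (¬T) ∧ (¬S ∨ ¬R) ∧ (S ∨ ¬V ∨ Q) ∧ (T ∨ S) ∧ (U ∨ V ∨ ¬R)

Suppose S = False.
The clause (¬T) is unit, so T = False.
Now (T) is unsatisfied and unit — conflict.
So every satisfying assignment has S = True.

True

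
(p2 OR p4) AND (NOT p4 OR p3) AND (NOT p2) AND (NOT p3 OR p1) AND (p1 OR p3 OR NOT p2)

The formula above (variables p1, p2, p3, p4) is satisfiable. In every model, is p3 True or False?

Suppose p3 = false.
(NOT p4) alone gives p4 = false.
(p2) alone gives p2 = true.
But (NOT p2) is also a unit clause — contradiction.
So every satisfying assignment has p3 = True.

True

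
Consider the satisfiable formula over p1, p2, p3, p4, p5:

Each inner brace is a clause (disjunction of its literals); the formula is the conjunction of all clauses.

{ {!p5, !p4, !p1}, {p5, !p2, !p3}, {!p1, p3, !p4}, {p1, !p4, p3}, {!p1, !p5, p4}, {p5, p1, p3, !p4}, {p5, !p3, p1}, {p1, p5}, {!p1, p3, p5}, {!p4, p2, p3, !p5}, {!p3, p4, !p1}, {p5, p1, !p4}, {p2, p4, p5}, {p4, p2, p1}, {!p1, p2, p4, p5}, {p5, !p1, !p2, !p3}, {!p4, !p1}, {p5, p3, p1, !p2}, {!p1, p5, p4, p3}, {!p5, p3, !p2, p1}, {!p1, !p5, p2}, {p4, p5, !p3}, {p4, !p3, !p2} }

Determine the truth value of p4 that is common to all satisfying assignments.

Suppose p4 = false.
Try p1 = false.
The clause (p5) is unit, so p5 = true.
The clause (p2) is unit, so p2 = true.
The clause (p3) is unit, so p3 = true.
But (!p3) is also a unit clause — contradiction.
That branch fails; take p1 = true instead.
The clause (!p5) is unit, so p5 = false.
The clause (p3) is unit, so p3 = true.
But (!p3) is also a unit clause — contradiction.
Neither p1 = true nor p1 = false works.
So every satisfying assignment has p4 = True.

True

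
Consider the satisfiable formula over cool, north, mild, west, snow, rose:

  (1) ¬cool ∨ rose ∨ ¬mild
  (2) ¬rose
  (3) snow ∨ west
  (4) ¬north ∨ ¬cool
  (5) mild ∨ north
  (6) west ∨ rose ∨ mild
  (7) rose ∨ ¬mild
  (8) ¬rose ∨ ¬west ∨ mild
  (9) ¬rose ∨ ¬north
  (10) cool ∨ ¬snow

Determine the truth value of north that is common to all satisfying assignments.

True

Suppose north = False.
(¬rose) alone gives rose = False.
(mild) alone gives mild = True.
But (¬mild) is also a unit clause — contradiction.
So every satisfying assignment has north = True.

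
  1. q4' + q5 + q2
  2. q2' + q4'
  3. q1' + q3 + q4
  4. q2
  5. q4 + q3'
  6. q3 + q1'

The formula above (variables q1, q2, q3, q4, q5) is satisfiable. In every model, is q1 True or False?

Suppose q1 = 1.
Unit clause (q2) forces q2 = 1.
Unit clause (q4') forces q4 = 0.
Unit clause (q3) forces q3 = 1.
Now (q3') is unsatisfied and unit — conflict.
So every satisfying assignment has q1 = False.

False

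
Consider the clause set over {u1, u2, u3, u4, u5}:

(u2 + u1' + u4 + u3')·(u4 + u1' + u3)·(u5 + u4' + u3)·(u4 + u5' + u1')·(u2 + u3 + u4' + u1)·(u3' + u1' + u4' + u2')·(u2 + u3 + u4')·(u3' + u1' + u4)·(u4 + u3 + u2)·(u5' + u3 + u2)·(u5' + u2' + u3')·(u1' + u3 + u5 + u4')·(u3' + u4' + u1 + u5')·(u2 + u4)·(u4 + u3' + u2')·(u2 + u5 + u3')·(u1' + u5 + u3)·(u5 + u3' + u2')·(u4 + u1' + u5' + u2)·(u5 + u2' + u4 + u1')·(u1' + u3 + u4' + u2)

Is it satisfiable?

Satisfiable

Branch on u2: set u2 = 1.
Branch on u5: set u5 = 0.
From the singleton clause (u3'), u3 = 0.
From the singleton clause (u4'), u4 = 0.
From the singleton clause (u1'), u1 = 0.
All clauses are satisfied.
A satisfying assignment: u1 ↦ 0,  u2 ↦ 1,  u3 ↦ 0,  u4 ↦ 0,  u5 ↦ 0.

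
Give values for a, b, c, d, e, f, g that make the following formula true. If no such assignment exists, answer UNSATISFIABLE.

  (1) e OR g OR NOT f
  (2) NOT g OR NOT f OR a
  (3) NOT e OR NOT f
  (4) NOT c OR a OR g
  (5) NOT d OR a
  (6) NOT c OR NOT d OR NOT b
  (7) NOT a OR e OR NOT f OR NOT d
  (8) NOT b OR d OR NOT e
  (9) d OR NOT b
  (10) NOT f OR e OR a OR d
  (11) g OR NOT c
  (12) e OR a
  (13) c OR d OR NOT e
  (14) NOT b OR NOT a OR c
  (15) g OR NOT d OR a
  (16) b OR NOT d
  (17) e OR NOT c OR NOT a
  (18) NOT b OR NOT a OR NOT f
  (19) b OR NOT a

Try e = true.
(NOT f) alone gives f = false.
Try d = false.
(NOT b) alone gives b = false.
(c) alone gives c = true.
(g) alone gives g = true.
(NOT a) alone gives a = false.
Every clause now holds.

a: false; b: false; c: true; d: false; e: true; f: false; g: true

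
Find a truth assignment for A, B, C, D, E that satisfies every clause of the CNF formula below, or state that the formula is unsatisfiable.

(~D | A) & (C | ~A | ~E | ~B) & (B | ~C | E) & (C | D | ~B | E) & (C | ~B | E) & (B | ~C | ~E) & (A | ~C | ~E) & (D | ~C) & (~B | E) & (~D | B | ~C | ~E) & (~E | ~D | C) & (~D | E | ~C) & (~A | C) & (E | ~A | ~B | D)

Try D = 0.
The clause (~C) is unit, so C = 0.
The clause (~A) is unit, so A = 0.
Try B = 0.
Every clause is now satisfied; E is unconstrained.

A: 0; B: 0; C: 0; D: 0; E: 0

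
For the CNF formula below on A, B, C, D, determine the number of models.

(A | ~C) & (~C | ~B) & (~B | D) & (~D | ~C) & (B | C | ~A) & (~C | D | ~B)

There are 2^4 = 16 truth assignments over (A, B, C, D).
Split on D. With D = 1, the clauses containing D are satisfied and ~D drops from the rest; 3 of the 2^3 = 8 assignments to the other variables satisfy what remains.
With D = 0, by the same count on the reduced clause set, 2 assignments work.
Total: 3 + 2 = 5.

5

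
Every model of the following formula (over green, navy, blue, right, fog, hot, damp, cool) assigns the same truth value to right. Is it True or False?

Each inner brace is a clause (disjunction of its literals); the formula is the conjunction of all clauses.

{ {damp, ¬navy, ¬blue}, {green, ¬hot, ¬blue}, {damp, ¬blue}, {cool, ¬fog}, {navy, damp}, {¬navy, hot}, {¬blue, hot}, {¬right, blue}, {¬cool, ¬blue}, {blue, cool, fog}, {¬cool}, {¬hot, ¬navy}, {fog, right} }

Suppose right = False.
(¬cool) alone gives cool = False.
(¬fog) alone gives fog = False.
Now (fog) is unsatisfied and unit — conflict.
So every satisfying assignment has right = True.

True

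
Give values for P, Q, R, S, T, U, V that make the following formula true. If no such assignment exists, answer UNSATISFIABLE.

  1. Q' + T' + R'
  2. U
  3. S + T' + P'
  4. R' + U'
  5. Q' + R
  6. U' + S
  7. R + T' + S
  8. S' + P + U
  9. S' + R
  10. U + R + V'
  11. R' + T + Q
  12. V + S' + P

UNSATISFIABLE

Unit clause (U) forces U = 1.
Unit clause (R') forces R = 0.
Unit clause (Q') forces Q = 0.
Unit clause (S) forces S = 1.
Now (S') is unsatisfied and unit — conflict.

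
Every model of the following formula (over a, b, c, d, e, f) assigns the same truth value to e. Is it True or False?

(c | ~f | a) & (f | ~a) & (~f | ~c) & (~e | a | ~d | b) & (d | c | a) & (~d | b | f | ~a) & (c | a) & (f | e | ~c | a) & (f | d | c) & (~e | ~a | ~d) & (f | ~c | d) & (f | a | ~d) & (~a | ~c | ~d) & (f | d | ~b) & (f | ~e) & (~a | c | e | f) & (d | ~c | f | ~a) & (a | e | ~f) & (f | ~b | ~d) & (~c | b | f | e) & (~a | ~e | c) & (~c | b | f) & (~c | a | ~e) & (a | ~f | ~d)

False

Suppose e = 1.
Unit clause (f) forces f = 1.
Unit clause (~c) forces c = 0.
Unit clause (a) forces a = 1.
Now (~a) is unsatisfied and unit — conflict.
So every satisfying assignment has e = False.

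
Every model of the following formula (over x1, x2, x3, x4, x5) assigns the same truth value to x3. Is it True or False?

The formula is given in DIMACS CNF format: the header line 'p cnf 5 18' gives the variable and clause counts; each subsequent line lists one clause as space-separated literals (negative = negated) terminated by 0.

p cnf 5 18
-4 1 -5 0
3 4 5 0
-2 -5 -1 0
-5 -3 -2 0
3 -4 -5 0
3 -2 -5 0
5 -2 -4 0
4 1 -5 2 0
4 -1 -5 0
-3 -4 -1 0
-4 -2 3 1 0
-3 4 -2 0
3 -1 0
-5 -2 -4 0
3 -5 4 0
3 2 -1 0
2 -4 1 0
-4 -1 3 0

Suppose x3 = False.
(¬x1) alone gives x1 = False.
Try x4 = False.
(x5) alone gives x5 = True.
But (¬x5) is also a unit clause — contradiction.
Backtrack on x4: now try x4 = True.
(¬x5) alone gives x5 = False.
(¬x2) alone gives x2 = False.
But (x2) is also a unit clause — contradiction.
Neither x4 = True nor x4 = False works.
So every satisfying assignment has x3 = True.

True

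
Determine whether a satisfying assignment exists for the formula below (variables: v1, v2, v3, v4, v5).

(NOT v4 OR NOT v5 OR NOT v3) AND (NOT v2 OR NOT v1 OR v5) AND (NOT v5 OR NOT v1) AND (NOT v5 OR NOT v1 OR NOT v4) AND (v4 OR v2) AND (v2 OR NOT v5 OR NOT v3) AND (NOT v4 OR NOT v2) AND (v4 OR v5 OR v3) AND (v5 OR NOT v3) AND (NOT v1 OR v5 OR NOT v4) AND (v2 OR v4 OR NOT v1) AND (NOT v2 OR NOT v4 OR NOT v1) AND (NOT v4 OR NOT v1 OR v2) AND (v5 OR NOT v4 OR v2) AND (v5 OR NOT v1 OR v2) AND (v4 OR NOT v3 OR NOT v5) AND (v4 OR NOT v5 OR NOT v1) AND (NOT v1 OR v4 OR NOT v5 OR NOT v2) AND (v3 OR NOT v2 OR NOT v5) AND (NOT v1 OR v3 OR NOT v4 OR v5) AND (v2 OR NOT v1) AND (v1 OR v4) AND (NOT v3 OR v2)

Yes, satisfiable

Suppose v5 = true.
Unit clause (NOT v1) forces v1 = false.
Unit clause (v4) forces v4 = true.
Unit clause (NOT v3) forces v3 = false.
Unit clause (NOT v2) forces v2 = false.
All clauses are satisfied.
A satisfying assignment: v1 ↦ false, v2 ↦ false, v3 ↦ false, v4 ↦ true, v5 ↦ true.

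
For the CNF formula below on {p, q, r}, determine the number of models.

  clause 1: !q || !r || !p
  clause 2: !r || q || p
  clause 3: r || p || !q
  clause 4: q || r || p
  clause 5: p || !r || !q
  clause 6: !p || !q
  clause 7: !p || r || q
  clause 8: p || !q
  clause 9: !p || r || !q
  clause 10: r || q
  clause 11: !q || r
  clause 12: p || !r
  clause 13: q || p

1

There are 2^3 = 8 truth assignments over (p, q, r).
Check each against the 13 clauses (columns in the order p, q, r):
  F F F  ✗ fails (q || r || p)
  F F T  ✗ fails (!r || q || p)
  F T F  ✗ fails (r || p || !q)
  F T T  ✗ fails (p || !r || !q)
  T F F  ✗ fails (!p || r || q)
  T F T  ✓ satisfies all
  T T F  ✗ fails (!p || !q)
  T T T  ✗ fails (!q || !r || !p)
1 of the 8 rows is a model.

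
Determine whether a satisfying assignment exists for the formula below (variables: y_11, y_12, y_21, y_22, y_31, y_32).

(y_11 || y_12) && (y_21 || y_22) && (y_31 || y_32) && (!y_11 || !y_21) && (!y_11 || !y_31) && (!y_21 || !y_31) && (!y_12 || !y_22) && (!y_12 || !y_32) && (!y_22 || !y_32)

Branch on y_11: set y_11 = true.
From the singleton clause (!y_21), y_21 = false.
From the singleton clause (y_22), y_22 = true.
From the singleton clause (!y_31), y_31 = false.
From the singleton clause (y_32), y_32 = true.
That conflicts with the unit clause (!y_32).
Undo y_11 and try y_11 = false.
From the singleton clause (y_12), y_12 = true.
From the singleton clause (!y_22), y_22 = false.
From the singleton clause (y_21), y_21 = true.
From the singleton clause (!y_31), y_31 = false.
From the singleton clause (y_32), y_32 = true.
That conflicts with the unit clause (!y_32).
Either choice for y_11 ends in contradiction.
No assignment satisfies every clause.

No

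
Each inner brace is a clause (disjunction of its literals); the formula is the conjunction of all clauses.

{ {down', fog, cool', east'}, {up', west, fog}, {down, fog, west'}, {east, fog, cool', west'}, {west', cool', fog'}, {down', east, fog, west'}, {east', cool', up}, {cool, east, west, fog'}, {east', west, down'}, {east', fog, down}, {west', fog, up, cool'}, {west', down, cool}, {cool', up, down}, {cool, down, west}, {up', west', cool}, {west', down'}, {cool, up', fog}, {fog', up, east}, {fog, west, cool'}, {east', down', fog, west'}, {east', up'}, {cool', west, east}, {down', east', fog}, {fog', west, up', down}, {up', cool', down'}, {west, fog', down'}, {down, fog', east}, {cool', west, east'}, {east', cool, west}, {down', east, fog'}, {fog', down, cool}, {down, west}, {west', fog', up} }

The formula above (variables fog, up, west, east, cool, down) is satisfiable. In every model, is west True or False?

False

Suppose west = 1.
(down') alone gives down = 0.
(fog) alone gives fog = 1.
(cool') alone gives cool = 0.
Now (cool) is unsatisfied and unit — conflict.
So every satisfying assignment has west = False.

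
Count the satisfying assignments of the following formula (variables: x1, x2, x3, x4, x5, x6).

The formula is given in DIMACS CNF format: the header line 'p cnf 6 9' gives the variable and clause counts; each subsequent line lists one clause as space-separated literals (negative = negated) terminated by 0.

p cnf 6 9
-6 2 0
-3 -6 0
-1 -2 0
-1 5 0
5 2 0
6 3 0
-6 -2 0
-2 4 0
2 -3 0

2

There are 2^6 = 64 truth assignments over (x1, x2, x3, x4, x5, x6).
Split on x5. With x5 = True, the clauses containing x5 are satisfied and ¬x5 drops from the rest; 1 of the 2^5 = 32 assignments to the other variables satisfy what remains.
With x5 = False, by the same count on the reduced clause set, 1 assignment works.
Total: 1 + 1 = 2.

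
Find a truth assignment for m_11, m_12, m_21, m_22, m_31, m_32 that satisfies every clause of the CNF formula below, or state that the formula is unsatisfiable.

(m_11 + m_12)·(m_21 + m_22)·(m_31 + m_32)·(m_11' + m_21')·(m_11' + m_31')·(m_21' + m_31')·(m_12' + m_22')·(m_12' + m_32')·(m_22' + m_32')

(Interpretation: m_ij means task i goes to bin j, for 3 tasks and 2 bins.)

Suppose m_11 = 1.
(m_21') alone gives m_21 = 0.
(m_22) alone gives m_22 = 1.
(m_31') alone gives m_31 = 0.
(m_32) alone gives m_32 = 1.
But (m_32') is also a unit clause — contradiction.
That branch fails; take m_11 = 0 instead.
(m_12) alone gives m_12 = 1.
(m_22') alone gives m_22 = 0.
(m_21) alone gives m_21 = 1.
(m_31') alone gives m_31 = 0.
(m_32) alone gives m_32 = 1.
But (m_32') is also a unit clause — contradiction.
Both values of m_11 lead to a conflict.

UNSATISFIABLE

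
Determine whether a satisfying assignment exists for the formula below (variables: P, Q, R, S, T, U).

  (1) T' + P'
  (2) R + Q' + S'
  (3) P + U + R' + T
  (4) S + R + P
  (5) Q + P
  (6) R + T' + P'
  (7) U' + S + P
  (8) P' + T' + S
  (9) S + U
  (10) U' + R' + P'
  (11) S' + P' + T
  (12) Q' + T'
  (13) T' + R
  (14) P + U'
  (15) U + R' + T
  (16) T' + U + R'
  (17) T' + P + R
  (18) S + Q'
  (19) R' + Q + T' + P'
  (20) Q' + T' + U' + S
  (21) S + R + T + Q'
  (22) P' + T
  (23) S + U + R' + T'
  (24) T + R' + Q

Case T = 0:
Unit clause (P') forces P = 0.
Unit clause (Q) forces Q = 1.
Unit clause (U') forces U = 0.
Unit clause (R') forces R = 0.
Unit clause (S') forces S = 0.
Now (S) is unsatisfied and unit — conflict.
So T must be the other value — set T = 1.
Unit clause (P') forces P = 0.
Unit clause (Q) forces Q = 1.
Now (Q') is unsatisfied and unit — conflict.
Neither T = 1 nor T = 0 works.
No assignment satisfies every clause.

No, unsatisfiable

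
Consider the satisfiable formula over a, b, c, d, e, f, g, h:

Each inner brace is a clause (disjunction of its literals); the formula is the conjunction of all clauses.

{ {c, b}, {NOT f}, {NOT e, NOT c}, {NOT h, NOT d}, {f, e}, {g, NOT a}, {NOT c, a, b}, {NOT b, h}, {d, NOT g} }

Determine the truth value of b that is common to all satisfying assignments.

True

Suppose b = false.
The clause (c) is unit, so c = true.
The clause (NOT f) is unit, so f = false.
The clause (NOT e) is unit, so e = false.
Now (e) is unsatisfied and unit — conflict.
So every satisfying assignment has b = True.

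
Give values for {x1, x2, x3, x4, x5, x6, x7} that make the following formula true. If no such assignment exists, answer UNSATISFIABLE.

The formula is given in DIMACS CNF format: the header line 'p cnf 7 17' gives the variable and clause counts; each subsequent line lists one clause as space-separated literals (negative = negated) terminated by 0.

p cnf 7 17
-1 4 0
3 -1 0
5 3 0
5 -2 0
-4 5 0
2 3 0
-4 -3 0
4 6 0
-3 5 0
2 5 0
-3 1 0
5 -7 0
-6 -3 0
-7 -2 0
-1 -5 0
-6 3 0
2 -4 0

x1=False,  x2=True,  x3=False,  x4=True,  x5=True,  x6=False,  x7=False

Suppose x1 = False.
From the singleton clause (¬x3), x3 = False.
From the singleton clause (x5), x5 = True.
From the singleton clause (x2), x2 = True.
From the singleton clause (¬x7), x7 = False.
From the singleton clause (¬x6), x6 = False.
From the singleton clause (x4), x4 = True.
This assignment satisfies each clause.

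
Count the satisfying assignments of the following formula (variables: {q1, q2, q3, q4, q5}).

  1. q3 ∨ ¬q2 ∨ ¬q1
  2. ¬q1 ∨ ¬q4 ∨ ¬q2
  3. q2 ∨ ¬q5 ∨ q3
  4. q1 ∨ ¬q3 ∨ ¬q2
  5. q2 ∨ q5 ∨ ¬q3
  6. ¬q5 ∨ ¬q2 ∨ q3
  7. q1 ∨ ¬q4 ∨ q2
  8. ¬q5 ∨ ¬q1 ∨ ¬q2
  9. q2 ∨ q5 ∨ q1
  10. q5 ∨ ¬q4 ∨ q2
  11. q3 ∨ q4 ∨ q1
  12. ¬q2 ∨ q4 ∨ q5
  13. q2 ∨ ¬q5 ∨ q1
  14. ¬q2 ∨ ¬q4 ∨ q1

3

There are 2^5 = 32 truth assignments over (q1, q2, q3, q4, q5).
Split on q3. With q3 = True, the clauses containing q3 are satisfied and ¬q3 drops from the rest; 2 of the 2^4 = 16 assignments to the other variables satisfy what remains.
With q3 = False, by the same count on the reduced clause set, 1 assignment works.
Total: 2 + 1 = 3.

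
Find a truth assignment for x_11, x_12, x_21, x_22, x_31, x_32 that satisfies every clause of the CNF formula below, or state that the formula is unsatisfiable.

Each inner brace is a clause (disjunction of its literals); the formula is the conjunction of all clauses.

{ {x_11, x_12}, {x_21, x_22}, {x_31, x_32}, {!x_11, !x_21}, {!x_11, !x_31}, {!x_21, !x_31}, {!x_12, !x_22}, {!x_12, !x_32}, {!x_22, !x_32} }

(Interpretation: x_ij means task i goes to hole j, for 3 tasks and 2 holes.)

UNSATISFIABLE

Try x_11 = true.
(!x_21) alone gives x_21 = false.
(x_22) alone gives x_22 = true.
(!x_31) alone gives x_31 = false.
(x_32) alone gives x_32 = true.
That conflicts with the unit clause (!x_32).
That branch fails; take x_11 = false instead.
(x_12) alone gives x_12 = true.
(!x_22) alone gives x_22 = false.
(x_21) alone gives x_21 = true.
(!x_31) alone gives x_31 = false.
(x_32) alone gives x_32 = true.
That conflicts with the unit clause (!x_32).
Either choice for x_11 ends in contradiction.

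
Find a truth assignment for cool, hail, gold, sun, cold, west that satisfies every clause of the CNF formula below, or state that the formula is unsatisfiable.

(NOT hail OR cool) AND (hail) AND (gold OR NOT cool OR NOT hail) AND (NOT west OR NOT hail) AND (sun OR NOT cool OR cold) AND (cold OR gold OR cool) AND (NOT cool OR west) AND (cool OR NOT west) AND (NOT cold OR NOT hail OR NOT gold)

The clause (hail) is unit, so hail = true.
The clause (cool) is unit, so cool = true.
The clause (gold) is unit, so gold = true.
The clause (NOT west) is unit, so west = false.
Now (west) is unsatisfied and unit — conflict.

UNSATISFIABLE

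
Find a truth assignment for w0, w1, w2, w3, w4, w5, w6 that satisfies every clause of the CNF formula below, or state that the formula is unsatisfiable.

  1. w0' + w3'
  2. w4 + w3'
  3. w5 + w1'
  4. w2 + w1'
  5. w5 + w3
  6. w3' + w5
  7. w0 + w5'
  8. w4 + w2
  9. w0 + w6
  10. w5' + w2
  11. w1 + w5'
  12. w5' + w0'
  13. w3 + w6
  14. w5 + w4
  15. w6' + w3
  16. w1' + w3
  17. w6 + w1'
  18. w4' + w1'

Suppose w0 = 0.
(w5') alone gives w5 = 0.
(w1') alone gives w1 = 0.
(w3) alone gives w3 = 1.
Now (w3') is unsatisfied and unit — conflict.
So w0 must be the other value — set w0 = 1.
(w3') alone gives w3 = 0.
(w5) alone gives w5 = 1.
Now (w5') is unsatisfied and unit — conflict.
Either choice for w0 ends in contradiction.

UNSATISFIABLE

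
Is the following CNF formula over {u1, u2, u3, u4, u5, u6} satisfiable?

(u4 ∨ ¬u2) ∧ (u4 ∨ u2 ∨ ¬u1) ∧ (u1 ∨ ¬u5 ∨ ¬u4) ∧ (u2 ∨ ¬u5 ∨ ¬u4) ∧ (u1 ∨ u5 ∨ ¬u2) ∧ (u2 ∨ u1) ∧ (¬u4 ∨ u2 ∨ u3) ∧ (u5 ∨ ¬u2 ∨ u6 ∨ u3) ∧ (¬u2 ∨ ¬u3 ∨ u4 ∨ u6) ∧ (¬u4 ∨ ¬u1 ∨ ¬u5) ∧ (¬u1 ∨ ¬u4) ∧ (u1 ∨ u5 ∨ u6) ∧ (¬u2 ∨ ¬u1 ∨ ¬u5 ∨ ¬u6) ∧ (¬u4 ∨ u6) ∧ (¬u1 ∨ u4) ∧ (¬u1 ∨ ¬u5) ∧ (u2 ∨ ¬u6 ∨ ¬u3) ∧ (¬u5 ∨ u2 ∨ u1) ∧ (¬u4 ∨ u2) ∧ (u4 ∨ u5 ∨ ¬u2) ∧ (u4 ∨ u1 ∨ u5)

Suppose u4 = True.
Unit clause (¬u1) forces u1 = False.
Unit clause (¬u5) forces u5 = False.
Unit clause (¬u2) forces u2 = False.
But (u2) is also a unit clause — contradiction.
That branch fails; take u4 = False instead.
Unit clause (¬u2) forces u2 = False.
Unit clause (¬u1) forces u1 = False.
But (u1) is also a unit clause — contradiction.
Neither u4 = True nor u4 = False works.
No assignment satisfies every clause.

Unsatisfiable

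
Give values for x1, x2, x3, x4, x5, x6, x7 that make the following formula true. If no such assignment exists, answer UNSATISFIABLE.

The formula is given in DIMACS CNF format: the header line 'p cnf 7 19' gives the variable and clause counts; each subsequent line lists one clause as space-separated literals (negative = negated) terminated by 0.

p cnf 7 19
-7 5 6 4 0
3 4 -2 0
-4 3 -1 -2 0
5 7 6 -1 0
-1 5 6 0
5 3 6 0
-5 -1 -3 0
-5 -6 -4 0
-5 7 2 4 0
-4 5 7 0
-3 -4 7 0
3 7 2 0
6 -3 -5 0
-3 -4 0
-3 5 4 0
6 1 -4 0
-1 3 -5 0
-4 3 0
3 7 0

Case x3 = False:
(¬x4) alone gives x4 = False.
(¬x2) alone gives x2 = False.
(x7) alone gives x7 = True.
Case x5 = True:
(¬x1) alone gives x1 = False.
No clause remains; x6 is free.

x1=False,  x2=False,  x3=False,  x4=False,  x5=True,  x6=False,  x7=True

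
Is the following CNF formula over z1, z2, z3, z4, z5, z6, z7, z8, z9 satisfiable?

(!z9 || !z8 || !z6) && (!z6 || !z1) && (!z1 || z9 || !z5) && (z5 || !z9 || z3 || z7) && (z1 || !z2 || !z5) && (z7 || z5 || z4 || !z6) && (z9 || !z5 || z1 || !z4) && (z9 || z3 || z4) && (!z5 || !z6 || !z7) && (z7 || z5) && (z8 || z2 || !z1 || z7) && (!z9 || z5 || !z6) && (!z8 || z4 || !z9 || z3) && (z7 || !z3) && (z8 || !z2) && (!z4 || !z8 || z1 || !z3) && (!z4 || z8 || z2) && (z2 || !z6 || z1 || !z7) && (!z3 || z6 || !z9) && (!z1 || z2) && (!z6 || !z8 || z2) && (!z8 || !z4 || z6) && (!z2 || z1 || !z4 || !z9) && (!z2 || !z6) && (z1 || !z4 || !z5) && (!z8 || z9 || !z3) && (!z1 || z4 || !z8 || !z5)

Case z6 = false:
Case z7 = true:
Case z8 = false:
(!z2) alone gives z2 = false.
(!z4) alone gives z4 = false.
(!z1) alone gives z1 = false.
Case z9 = false:
(z3) alone gives z3 = true.
All clauses hold; z5 can take either value.
A satisfying assignment: z1: false, z2: false, z3: true, z4: false, z5: true, z6: false, z7: true, z8: false, z9: false.

Yes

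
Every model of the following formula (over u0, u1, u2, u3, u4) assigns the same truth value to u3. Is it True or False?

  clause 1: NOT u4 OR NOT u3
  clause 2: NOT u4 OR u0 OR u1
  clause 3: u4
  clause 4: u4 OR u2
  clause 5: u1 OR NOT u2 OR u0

Suppose u3 = true.
(NOT u4) alone gives u4 = false.
But (u4) is also a unit clause — contradiction.
So every satisfying assignment has u3 = False.

False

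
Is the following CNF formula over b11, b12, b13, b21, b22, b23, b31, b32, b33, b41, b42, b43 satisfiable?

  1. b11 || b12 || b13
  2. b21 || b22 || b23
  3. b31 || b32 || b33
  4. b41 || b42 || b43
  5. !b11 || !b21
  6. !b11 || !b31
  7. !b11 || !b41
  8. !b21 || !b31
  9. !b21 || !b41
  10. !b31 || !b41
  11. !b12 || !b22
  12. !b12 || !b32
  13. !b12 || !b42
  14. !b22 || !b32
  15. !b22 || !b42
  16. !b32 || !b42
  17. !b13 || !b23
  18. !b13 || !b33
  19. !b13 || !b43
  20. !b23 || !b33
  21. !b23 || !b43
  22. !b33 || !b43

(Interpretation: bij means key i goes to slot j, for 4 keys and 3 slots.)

No

Case b11 = false:
Case b12 = true:
From the singleton clause (!b22), b22 = false.
From the singleton clause (!b32), b32 = false.
From the singleton clause (!b42), b42 = false.
Case b21 = true:
From the singleton clause (!b31), b31 = false.
From the singleton clause (b33), b33 = true.
From the singleton clause (!b41), b41 = false.
From the singleton clause (b43), b43 = true.
Now (!b43) is unsatisfied and unit — conflict.
That branch fails; take b21 = false instead.
From the singleton clause (b23), b23 = true.
From the singleton clause (!b13), b13 = false.
From the singleton clause (!b33), b33 = false.
From the singleton clause (b31), b31 = true.
From the singleton clause (!b41), b41 = false.
From the singleton clause (b43), b43 = true.
Now (!b43) is unsatisfied and unit — conflict.
Either choice for b21 ends in contradiction.
That branch fails; take b12 = false instead.
From the singleton clause (b13), b13 = true.
From the singleton clause (!b23), b23 = false.
From the singleton clause (!b33), b33 = false.
From the singleton clause (!b43), b43 = false.
Case b21 = true:
From the singleton clause (!b31), b31 = false.
From the singleton clause (b32), b32 = true.
From the singleton clause (!b41), b41 = false.
From the singleton clause (b42), b42 = true.
Now (!b42) is unsatisfied and unit — conflict.
That branch fails; take b21 = false instead.
From the singleton clause (b22), b22 = true.
From the singleton clause (!b32), b32 = false.
From the singleton clause (b31), b31 = true.
From the singleton clause (!b41), b41 = false.
From the singleton clause (b42), b42 = true.
Now (!b42) is unsatisfied and unit — conflict.
Either choice for b21 ends in contradiction.
Either choice for b12 ends in contradiction.
That branch fails; take b11 = true instead.
From the singleton clause (!b21), b21 = false.
From the singleton clause (!b31), b31 = false.
From the singleton clause (!b41), b41 = false.
Case b22 = true:
From the singleton clause (!b12), b12 = false.
From the singleton clause (!b32), b32 = false.
From the singleton clause (b33), b33 = true.
From the singleton clause (!b42), b42 = false.
From the singleton clause (b43), b43 = true.
Now (!b43) is unsatisfied and unit — conflict.
That branch fails; take b22 = false instead.
From the singleton clause (b23), b23 = true.
From the singleton clause (!b13), b13 = false.
From the singleton clause (!b33), b33 = false.
From the singleton clause (b32), b32 = true.
From the singleton clause (!b12), b12 = false.
From the singleton clause (!b42), b42 = false.
From the singleton clause (b43), b43 = true.
Now (!b43) is unsatisfied and unit — conflict.
Either choice for b22 ends in contradiction.
Either choice for b11 ends in contradiction.
No assignment satisfies every clause.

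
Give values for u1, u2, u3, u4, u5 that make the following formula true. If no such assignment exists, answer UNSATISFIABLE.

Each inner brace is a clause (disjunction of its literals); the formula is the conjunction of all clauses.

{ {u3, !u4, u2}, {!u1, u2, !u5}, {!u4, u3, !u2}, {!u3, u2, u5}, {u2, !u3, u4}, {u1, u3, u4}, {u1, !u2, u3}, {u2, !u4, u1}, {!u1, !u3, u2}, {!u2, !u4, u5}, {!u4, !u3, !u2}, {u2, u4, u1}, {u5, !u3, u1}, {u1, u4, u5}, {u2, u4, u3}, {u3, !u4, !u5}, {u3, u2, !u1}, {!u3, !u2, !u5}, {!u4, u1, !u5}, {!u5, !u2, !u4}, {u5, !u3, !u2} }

Suppose u3 = false.
Suppose u4 = false.
(u1) alone gives u1 = true.
(u2) alone gives u2 = true.
No clause remains; u5 is free.

u1=true,  u2=true,  u3=false,  u4=false,  u5=false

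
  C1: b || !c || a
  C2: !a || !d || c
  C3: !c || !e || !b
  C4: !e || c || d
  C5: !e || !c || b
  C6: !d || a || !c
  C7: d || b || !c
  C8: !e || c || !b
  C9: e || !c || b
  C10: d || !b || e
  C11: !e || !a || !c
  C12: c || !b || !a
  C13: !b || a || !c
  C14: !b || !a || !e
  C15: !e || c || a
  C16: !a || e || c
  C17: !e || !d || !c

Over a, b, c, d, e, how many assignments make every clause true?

There are 2^5 = 32 truth assignments over (a, b, c, d, e).
Split on d. With d = true, the clauses containing d are satisfied and !d drops from the rest; 3 of the 2^4 = 16 assignments to the other variables satisfy what remains.
With d = false, by the same count on the reduced clause set, 1 assignment works.
Total: 3 + 1 = 4.

4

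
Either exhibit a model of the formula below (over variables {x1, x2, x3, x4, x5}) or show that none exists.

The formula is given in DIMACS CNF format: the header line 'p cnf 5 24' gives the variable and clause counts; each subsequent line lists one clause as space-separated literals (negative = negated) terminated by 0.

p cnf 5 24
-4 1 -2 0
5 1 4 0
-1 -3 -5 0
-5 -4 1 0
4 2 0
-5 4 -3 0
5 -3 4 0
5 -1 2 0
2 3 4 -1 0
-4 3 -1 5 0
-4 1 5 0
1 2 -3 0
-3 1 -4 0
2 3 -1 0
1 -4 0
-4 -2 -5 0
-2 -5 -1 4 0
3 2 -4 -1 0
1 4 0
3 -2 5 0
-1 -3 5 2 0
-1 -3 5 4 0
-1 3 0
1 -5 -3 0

x1 ↦ True; x2 ↦ True; x3 ↦ True; x4 ↦ True; x5 ↦ False

Case x4 = True:
From the singleton clause (x1), x1 = True.
From the singleton clause (x3), x3 = True.
From the singleton clause (¬x5), x5 = False.
From the singleton clause (x2), x2 = True.
This assignment satisfies each clause.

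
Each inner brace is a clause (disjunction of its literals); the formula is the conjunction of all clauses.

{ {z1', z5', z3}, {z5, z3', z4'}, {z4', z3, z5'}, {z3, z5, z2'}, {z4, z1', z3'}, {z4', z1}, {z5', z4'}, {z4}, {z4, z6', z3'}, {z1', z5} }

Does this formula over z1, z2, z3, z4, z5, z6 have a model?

No

From the singleton clause (z4), z4 = 1.
From the singleton clause (z1), z1 = 1.
From the singleton clause (z5'), z5 = 0.
That conflicts with the unit clause (z5).
No assignment satisfies every clause.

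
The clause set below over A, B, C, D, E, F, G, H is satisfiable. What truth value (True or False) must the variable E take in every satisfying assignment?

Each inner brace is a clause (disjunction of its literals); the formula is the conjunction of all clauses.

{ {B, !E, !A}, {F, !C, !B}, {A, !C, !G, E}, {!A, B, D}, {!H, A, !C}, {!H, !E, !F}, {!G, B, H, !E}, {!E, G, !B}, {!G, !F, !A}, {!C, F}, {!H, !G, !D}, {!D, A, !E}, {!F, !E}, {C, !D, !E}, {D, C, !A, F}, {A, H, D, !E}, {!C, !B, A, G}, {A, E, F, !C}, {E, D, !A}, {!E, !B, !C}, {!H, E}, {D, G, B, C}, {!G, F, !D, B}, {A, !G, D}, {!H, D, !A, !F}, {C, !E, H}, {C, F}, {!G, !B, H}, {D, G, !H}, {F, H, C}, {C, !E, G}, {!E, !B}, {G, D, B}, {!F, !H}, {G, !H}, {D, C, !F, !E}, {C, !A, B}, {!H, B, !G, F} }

Suppose E = true.
The clause (!F) is unit, so F = false.
The clause (!C) is unit, so C = false.
But (C) is also a unit clause — contradiction.
So every satisfying assignment has E = False.

False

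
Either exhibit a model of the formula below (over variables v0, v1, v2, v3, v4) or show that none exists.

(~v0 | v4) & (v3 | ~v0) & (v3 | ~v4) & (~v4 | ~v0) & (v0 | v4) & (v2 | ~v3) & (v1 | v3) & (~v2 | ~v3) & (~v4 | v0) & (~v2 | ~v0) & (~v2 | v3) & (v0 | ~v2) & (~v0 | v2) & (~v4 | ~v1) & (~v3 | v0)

Branch on v0: set v0 = 0.
(v4) alone gives v4 = 1.
But (~v4) is also a unit clause — contradiction.
Undo v0 and try v0 = 1.
(v4) alone gives v4 = 1.
But (~v4) is also a unit clause — contradiction.
Either choice for v0 ends in contradiction.

UNSATISFIABLE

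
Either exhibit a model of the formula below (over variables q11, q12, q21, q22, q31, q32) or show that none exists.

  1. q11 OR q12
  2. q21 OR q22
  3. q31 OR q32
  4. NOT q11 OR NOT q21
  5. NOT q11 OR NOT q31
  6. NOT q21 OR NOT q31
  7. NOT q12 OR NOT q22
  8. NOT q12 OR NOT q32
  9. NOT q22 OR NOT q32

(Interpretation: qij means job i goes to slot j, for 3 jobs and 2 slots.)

Case q11 = true:
The clause (NOT q21) is unit, so q21 = false.
The clause (q22) is unit, so q22 = true.
The clause (NOT q31) is unit, so q31 = false.
The clause (q32) is unit, so q32 = true.
That conflicts with the unit clause (NOT q32).
That branch fails; take q11 = false instead.
The clause (q12) is unit, so q12 = true.
The clause (NOT q22) is unit, so q22 = false.
The clause (q21) is unit, so q21 = true.
The clause (NOT q31) is unit, so q31 = false.
The clause (q32) is unit, so q32 = true.
That conflicts with the unit clause (NOT q32).
Neither q11 = true nor q11 = false works.

UNSATISFIABLE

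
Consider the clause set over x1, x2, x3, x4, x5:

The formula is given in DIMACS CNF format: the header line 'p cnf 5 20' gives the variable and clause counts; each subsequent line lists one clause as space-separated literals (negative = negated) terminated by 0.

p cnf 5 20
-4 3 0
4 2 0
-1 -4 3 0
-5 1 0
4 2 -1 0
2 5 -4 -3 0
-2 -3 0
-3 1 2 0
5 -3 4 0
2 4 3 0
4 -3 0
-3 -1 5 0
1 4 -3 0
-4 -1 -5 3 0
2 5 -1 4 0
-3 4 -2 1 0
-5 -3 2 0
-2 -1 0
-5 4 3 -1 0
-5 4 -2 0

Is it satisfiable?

Try x4 = False.
The clause (x2) is unit, so x2 = True.
The clause (¬x3) is unit, so x3 = False.
The clause (¬x1) is unit, so x1 = False.
The clause (¬x5) is unit, so x5 = False.
All clauses are satisfied.
A satisfying assignment: x1: False; x2: True; x3: False; x4: False; x5: False.

Yes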